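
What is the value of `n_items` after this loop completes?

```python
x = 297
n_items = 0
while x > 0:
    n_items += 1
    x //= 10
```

Count digits by repeated division by 10
`n_items` takes the values: 0 → 1 → 2 → 3

Answer: 3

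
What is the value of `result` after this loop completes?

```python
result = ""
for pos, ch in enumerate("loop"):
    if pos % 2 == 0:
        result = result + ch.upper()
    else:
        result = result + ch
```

Uppercase even positions in 'loop'
`result` takes the values: "" → "L" → "Lo" → "LoO" → "LoOp"

Answer: "LoOp"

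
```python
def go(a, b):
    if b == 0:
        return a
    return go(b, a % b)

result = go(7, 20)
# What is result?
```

go(7, 20) -> go(20, 7) -> go(7, 6) -> go(6, 1) -> go(1, 0) -> 1

Answer: 1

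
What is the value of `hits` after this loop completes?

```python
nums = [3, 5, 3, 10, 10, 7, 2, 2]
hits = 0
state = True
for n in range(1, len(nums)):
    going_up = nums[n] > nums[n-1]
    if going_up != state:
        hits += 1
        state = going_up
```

Count direction changes in [3, 5, 3, 10, 10, 7, 2, 2]
`hits` takes the values: 0 → 1 → 2 → 3

Answer: 3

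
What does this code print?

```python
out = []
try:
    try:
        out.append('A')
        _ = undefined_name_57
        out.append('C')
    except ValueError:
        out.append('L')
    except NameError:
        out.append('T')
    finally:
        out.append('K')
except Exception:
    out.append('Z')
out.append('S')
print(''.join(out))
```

Execution trace: 'A' (inner try body) → 'T' (inner except NameError) → 'K' (inner finally) → 'S' (after the try/except). Output: ATKS

Answer: ATKS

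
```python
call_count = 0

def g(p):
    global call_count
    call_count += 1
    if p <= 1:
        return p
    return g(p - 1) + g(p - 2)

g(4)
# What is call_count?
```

Calls(p) = 1 + Calls(p-1) + Calls(p-2); Calls(0)=Calls(1)=1. For p=4 this gives 9.

Answer: 9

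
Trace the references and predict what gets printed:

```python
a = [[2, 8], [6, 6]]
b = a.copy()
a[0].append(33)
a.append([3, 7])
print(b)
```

Key concept: shallow copy with nested lists.
Step by step:
`a = [[2, 8], [6, 6]]` → a = [[2, 8], [6, 6]]
`b = a.copy()` → b = [[2, 8], [6, 6]]
`a[0].append(33)` → a = [[2, 8, 33], [6, 6]]; b = [[2, 8, 33], [6, 6]]
`a.append([3, 7])` → a = [[2, 8, 33], [6, 6], [3, 7]]
`print(b)` → prints [[2, 8, 33], [6, 6]]

Answer: [[2, 8, 33], [6, 6]]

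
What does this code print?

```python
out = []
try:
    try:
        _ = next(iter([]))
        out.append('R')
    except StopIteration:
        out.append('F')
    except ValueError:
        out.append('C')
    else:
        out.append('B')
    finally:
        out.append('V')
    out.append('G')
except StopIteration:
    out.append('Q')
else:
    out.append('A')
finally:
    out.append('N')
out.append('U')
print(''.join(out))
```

Execution trace: 'F' (inner except StopIteration) → 'V' (inner finally) → 'G' (try body, no exception) → 'A' (else) → 'N' (finally) → 'U' (after the try/except). Output: FVGANU

Answer: FVGANU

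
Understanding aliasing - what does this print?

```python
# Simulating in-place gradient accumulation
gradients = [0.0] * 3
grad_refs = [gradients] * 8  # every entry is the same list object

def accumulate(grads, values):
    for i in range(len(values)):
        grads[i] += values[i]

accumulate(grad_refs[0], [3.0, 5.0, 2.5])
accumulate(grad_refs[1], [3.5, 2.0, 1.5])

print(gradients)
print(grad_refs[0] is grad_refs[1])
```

Key concept: gradient accumulation aliasing.
Step by step:
`gradients = [0.0] * 3` → gradients = [0.0, 0.0, 0.0]
`grad_refs = [gradients] * 8` → grad_refs = [[0.0, 0.0, 0.0], [0.0, 0.0, 0.0], [0.0, 0.0, 0.0], [0.0, 0.0, 0.0], [0.0, 0.0, 0.0], [0.0, 0.0, 0.0], [0.0, 0.0, 0.0], [0.0, 0.0, 0.0]]
`accumulate(grad_refs[0], [3.0, 5.0, 2.5])` → gradients = [3.0, 5.0, 2.5]; grad_refs = [[3.0, 5.0, 2.5], [3.0, 5.0, 2.5], [3.0, 5.0, 2.5], [3.0, 5.0, 2.5], [3.0, 5.0, 2.5], [3.0, 5.0, 2.5], [3.0, 5.0, 2.5], [3.0, 5.0, 2.5]]
`accumulate(grad_refs[1], [3.5, 2.0, 1.5])` → gradients = [6.5, 7.0, 4.0]; grad_refs = [[6.5, 7.0, 4.0], [6.5, 7.0, 4.0], [6.5, 7.0, 4.0], [6.5, 7.0, 4.0], [6.5, 7.0, 4.0], [6.5, 7.0, 4.0], [6.5, 7.0, 4.0], [6.5, 7.0, 4.0]]
`print(gradients)` → prints [6.5, 7.0, 4.0]
`print(grad_refs[0] is grad_refs[1])` → prints True

Answer:
[6.5, 7.0, 4.0]
True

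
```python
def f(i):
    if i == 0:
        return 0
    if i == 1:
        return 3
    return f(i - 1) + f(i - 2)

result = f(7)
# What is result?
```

Build up from base cases: f(0)=0, f(1)=3, f(2)=3, f(3)=6, f(4)=9, f(5)=15, f(6)=24, ..., f(7)=39

Answer: 39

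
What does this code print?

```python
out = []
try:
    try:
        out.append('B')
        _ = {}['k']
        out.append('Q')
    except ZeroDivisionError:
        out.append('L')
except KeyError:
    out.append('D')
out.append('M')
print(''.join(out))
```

Execution trace: 'B' (try body) → 'D' (outer except KeyError) → 'M' (after the try/except). Output: BDM

Answer: BDM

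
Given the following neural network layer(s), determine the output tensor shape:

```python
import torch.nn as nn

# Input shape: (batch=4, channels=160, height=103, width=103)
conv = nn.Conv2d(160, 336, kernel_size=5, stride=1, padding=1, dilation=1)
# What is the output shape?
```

Input: (4, 160, 103, 103) -> Output: (4, 336, 101, 101)

Answer: (4, 336, 101, 101)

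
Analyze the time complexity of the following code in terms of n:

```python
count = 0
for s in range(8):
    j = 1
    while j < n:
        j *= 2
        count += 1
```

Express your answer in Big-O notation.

Each loop level contributes: 1 × log n. Multiplying the contributions gives O(log n).

Answer: O(log n)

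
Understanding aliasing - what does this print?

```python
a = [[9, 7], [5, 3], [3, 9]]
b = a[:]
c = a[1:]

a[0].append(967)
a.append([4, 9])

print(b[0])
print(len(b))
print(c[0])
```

Key concept: slice with nested mutation.
Step by step:
`a = [[9, 7], [5, 3], [3, 9]]` → a = [[9, 7], [5, 3], [3, 9]]
`b = a[:]` → b = [[9, 7], [5, 3], [3, 9]]
`c = a[1:]` → c = [[5, 3], [3, 9]]
`a[0].append(967)` → a = [[9, 7, 967], [5, 3], [3, 9]]; b = [[9, 7, 967], [5, 3], [3, 9]]
`a.append([4, 9])` → a = [[9, 7, 967], [5, 3], [3, 9], [4, 9]]
`print(b[0])` → prints [9, 7, 967]
`print(len(b))` → prints 3
`print(c[0])` → prints [5, 3]

Answer:
[9, 7, 967]
3
[5, 3]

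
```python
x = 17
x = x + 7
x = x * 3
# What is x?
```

Trace:
`x = 17` → x = 17
`x = x + 7` → x = 24
`x = x * 3` → x = 72
So x = 72

Answer: 72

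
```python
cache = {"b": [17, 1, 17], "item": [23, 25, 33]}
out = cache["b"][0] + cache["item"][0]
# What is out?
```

Trace:
`cache = {"b": [17, 1, 17], "item": [23, 25, 33]}` → cache = {'b': [17, 1, 17], 'item': [23, 25, 33]}
`out = cache["b"][0] + cache["item"][0]` → out = 40
So out = 40

Answer: 40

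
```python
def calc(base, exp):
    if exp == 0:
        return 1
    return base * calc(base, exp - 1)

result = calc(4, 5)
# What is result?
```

calc(4, 5) = 4 * 4 * 4 * 4 * 4 = 1024

Answer: 1024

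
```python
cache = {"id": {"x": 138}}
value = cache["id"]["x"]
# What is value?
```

Trace:
`cache = {"id": {"x": 138}}` → cache = {'id': {'x': 138}}
`value = cache["id"]["x"]` → value = 138
So value = 138

Answer: 138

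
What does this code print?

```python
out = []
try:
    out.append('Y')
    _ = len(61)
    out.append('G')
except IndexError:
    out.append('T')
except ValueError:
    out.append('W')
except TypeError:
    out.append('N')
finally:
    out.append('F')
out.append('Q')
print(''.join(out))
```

Execution trace: 'Y' (try body) → 'N' (except TypeError) → 'F' (finally) → 'Q' (after the try/except). Output: YNFQ

Answer: YNFQ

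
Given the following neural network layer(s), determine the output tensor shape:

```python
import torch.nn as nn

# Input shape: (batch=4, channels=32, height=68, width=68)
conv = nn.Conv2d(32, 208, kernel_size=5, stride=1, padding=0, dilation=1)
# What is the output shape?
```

Input: (4, 32, 68, 68) -> Output: (4, 208, 64, 64)

Answer: (4, 208, 64, 64)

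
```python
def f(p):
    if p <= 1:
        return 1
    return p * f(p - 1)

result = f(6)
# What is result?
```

f(6) = 6 * 5 * 4 * 3 * 2 * 1 = 720

Answer: 720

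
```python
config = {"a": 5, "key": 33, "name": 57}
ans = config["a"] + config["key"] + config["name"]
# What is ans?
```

Trace:
`config = {"a": 5, "key": 33, "name": 57}` → config = {'a': 5, 'key': 33, 'name': 57}
`ans = config["a"] + config["key"] + config["name"]` → ans = 95
So ans = 95

Answer: 95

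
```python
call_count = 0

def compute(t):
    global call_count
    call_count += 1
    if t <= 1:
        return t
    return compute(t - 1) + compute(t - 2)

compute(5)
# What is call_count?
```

Calls(t) = 1 + Calls(t-1) + Calls(t-2); Calls(0)=Calls(1)=1. For t=5 this gives 15.

Answer: 15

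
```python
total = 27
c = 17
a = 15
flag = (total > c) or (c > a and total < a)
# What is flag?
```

Trace:
`total = 27` → total = 27
`c = 17` → c = 17
`a = 15` → a = 15
`flag = (total > c) or (c > a and total < a)` → flag = True
So flag = True

Answer: True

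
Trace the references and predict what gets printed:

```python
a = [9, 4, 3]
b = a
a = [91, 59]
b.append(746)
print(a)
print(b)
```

Key concept: rebinding vs mutation: a is rebound to a new list, b still points at the original.
Step by step:
`a = [9, 4, 3]` → a = [9, 4, 3]
`b = a` → b = [9, 4, 3] (same object as a)
`a = [91, 59]` → a = [91, 59]
`b.append(746)` → b = [9, 4, 3, 746]
`print(a)` → prints [91, 59]
`print(b)` → prints [9, 4, 3, 746]

Answer:
[91, 59]
[9, 4, 3, 746]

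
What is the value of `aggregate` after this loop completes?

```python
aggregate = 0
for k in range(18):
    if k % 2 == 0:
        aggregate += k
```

Sum of even numbers 0 to 17
`aggregate` takes the values: 0 → 2 → 6 → 12 → 20 → 30 → 42 → 56 → 72

Answer: 72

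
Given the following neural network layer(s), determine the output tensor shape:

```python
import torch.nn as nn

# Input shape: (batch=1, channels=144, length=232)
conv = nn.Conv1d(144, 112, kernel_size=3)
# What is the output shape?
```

Input: (1, 144, 232) -> Output: (1, 112, 230)

Answer: (1, 112, 230)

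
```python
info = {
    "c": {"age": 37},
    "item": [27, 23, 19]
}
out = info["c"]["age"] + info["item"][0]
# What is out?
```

Trace:
`info = { ...` → info = {'c': {'age': 37}, 'item': [27, 23, 19]}
`out = info["c"]["age"] + info["item"][0]` → out = 64
So out = 64

Answer: 64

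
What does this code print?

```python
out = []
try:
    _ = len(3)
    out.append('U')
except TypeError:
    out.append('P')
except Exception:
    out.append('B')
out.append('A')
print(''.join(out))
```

Execution trace: 'P' (except TypeError) → 'A' (after the try/except). Output: PA

Answer: PA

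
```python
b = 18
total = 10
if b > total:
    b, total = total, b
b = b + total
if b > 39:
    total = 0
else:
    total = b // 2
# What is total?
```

Trace:
`b = 18` → b = 18
`total = 10` → total = 10
`if b > total: ...` → b > total is True → b = 10; total = 18
`b = b + total` → b = 28
`if b > 39: ...` → b > 39 is False, take else branch → total = 14
So total = 14

Answer: 14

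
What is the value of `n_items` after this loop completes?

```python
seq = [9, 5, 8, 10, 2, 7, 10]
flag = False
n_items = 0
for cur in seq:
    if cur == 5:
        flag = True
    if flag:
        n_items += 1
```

Count elements after first 5 in [9, 5, 8, 10, 2, 7, 10]
`n_items` takes the values: 0 → 1 → 2 → 3 → 4 → 5 → 6

Answer: 6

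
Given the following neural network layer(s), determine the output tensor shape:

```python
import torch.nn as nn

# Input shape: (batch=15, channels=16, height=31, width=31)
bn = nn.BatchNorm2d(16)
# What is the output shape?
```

Input: (15, 16, 31, 31) -> Output: (15, 16, 31, 31)

Answer: (15, 16, 31, 31)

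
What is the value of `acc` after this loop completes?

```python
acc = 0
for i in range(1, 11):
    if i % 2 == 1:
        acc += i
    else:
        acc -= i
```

Add odd, subtract even
`acc` takes the values: 0 → 1 → -1 → 2 → -2 → 3 → -3 → 4 → -4 → 5 → -5

Answer: -5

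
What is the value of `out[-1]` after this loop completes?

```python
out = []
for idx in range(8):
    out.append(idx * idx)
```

Last element of squares 0 to 7
`out` takes the values: [] → [0] → [0, 1] → [0, 1, 4] → [0, 1, 4, 9] → [0, 1, 4, 9, 16] → [0, 1, 4, 9, 16, 25] → [0, 1, 4, 9, 16, 25, 36] → [0, 1, 4, 9, 16, 25, 36, 49]
So `out[-1]` = 49

Answer: 49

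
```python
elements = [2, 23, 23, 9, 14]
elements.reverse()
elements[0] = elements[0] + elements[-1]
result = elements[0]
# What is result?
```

Trace:
`elements = [2, 23, 23, 9, 14]` → elements = [2, 23, 23, 9, 14]
`elements.reverse()` → elements = [14, 9, 23, 23, 2]
`elements[0] = elements[0] + elements[-1]` → elements = [16, 9, 23, 23, 2]
`result = elements[0]` → result = 16
So result = 16

Answer: 16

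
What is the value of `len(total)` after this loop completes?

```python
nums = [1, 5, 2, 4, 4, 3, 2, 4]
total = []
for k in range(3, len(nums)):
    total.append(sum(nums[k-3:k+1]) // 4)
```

Number of 4-element averages
`total` takes the values: [] → [3] → [3, 3] → [3, 3, 3] → [3, 3, 3, 3] → [3, 3, 3, 3, 3]
So `len(total)` = 5

Answer: 5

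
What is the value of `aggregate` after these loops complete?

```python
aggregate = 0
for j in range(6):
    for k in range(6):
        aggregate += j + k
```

Sum of all j+k for j,k in 6x6
`aggregate` takes the values: 0 → 1 → 3 → 6 → 10 → 15 → 16 → 18 → 21 → 25 → 30 → 36 → 38 → 41 → 45 → 50 → 56 → 63 → 66 → 70 → 75 → 81 → 88 → 96 → 100 → 105 → 111 → 118 → 126 → 135 → 140 → 146 → 153 → 161 → 170 → 180

Answer: 180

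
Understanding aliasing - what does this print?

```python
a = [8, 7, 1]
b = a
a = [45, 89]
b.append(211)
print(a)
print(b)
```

Key concept: rebinding vs mutation: a is rebound to a new list, b still points at the original.
Step by step:
`a = [8, 7, 1]` → a = [8, 7, 1]
`b = a` → b = [8, 7, 1] (same object as a)
`a = [45, 89]` → a = [45, 89]
`b.append(211)` → b = [8, 7, 1, 211]
`print(a)` → prints [45, 89]
`print(b)` → prints [8, 7, 1, 211]

Answer:
[45, 89]
[8, 7, 1, 211]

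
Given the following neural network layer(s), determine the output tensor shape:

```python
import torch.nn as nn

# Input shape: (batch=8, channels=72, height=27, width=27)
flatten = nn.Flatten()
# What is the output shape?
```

Input: (8, 72, 27, 27) -> Output: (8, 52488)

Answer: (8, 52488)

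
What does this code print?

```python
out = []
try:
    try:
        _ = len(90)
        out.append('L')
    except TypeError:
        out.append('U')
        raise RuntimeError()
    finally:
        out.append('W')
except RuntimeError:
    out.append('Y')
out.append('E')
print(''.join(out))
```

Execution trace: 'U' (inner except TypeError) → 'W' (inner finally) → 'Y' (outer except RuntimeError) → 'E' (after the try/except). Output: UWYE

Answer: UWYE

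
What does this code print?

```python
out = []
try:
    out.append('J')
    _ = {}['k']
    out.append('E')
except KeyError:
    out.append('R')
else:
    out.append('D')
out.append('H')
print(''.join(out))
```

Execution trace: 'J' (try body) → 'R' (except KeyError) → 'H' (after the try/except). Output: JRH

Answer: JRH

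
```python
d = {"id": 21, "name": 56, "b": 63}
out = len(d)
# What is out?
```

Trace:
`d = {"id": 21, "name": 56, "b": 63}` → d = {'id': 21, 'name': 56, 'b': 63}
`out = len(d)` → out = 3
So out = 3

Answer: 3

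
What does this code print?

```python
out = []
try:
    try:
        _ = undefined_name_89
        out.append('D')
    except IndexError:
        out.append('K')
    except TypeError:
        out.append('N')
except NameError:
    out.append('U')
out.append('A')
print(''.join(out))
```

Execution trace: 'U' (outer except NameError) → 'A' (after the try/except). Output: UA

Answer: UA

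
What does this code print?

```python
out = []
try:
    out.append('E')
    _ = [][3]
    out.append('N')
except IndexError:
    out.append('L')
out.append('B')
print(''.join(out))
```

Execution trace: 'E' (try body) → 'L' (except IndexError) → 'B' (after the try/except). Output: ELB

Answer: ELB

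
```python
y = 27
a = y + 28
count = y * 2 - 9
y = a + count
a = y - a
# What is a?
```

Trace:
`y = 27` → y = 27
`a = y + 28` → a = 55
`count = y * 2 - 9` → count = 45
`y = a + count` → y = 100
`a = y - a` → a = 45
So a = 45

Answer: 45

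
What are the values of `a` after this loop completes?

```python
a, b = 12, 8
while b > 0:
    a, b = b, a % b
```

GCD of 12 and 8
`a` takes the values: 12 → 8 → 4

Answer: 4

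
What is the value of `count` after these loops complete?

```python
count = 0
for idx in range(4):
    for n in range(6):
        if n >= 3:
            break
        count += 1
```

Inner breaks at 3, outer runs 4 times
`count` takes the values: 0 → 1 → 2 → 3 → 4 → 5 → 6 → 7 → 8 → 9 → 10 → 11 → 12

Answer: 12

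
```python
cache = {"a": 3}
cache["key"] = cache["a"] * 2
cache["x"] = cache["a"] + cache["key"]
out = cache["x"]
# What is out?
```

Trace:
`cache = {"a": 3}` → cache = {'a': 3}
`cache["key"] = cache["a"] * 2` → cache = {'a': 3, 'key': 6}
`cache["x"] = cache["a"] + cache["key"]` → cache = {'a': 3, 'key': 6, 'x': 9}
`out = cache["x"]` → out = 9
So out = 9

Answer: 9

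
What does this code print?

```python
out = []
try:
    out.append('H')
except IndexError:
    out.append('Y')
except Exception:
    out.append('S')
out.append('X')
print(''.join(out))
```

Execution trace: 'H' (try body, no exception) → 'X' (after the try/except). Output: HX

Answer: HX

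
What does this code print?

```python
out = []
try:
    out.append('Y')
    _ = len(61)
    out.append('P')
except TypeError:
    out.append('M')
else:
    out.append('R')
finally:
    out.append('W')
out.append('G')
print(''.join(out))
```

Execution trace: 'Y' (try body) → 'M' (except TypeError) → 'W' (finally) → 'G' (after the try/except). Output: YMWG

Answer: YMWG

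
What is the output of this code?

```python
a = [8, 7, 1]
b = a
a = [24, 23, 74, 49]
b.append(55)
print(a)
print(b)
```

Key concept: rebinding vs mutation: a is rebound to a new list, b still points at the original.
Step by step:
`a = [8, 7, 1]` → a = [8, 7, 1]
`b = a` → b = [8, 7, 1] (same object as a)
`a = [24, 23, 74, 49]` → a = [24, 23, 74, 49]
`b.append(55)` → b = [8, 7, 1, 55]
`print(a)` → prints [24, 23, 74, 49]
`print(b)` → prints [8, 7, 1, 55]

Answer:
[24, 23, 74, 49]
[8, 7, 1, 55]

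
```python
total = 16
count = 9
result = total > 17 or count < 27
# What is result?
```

Trace:
`total = 16` → total = 16
`count = 9` → count = 9
`result = total > 17 or count < 27` → result = True
So result = True

Answer: True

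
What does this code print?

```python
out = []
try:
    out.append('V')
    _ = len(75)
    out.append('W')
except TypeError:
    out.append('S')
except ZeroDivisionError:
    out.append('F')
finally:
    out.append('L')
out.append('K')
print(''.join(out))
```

Execution trace: 'V' (try body) → 'S' (except TypeError) → 'L' (finally) → 'K' (after the try/except). Output: VSLK

Answer: VSLK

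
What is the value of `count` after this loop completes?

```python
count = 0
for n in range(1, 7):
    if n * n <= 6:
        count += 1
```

Count numbers where n² ≤ 6
`count` takes the values: 0 → 1 → 2

Answer: 2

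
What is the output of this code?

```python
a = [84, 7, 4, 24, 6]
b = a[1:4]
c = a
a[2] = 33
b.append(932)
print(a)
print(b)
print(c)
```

Key concept: slice vs alias.
Step by step:
`a = [84, 7, 4, 24, 6]` → a = [84, 7, 4, 24, 6]
`b = a[1:4]` → b = [7, 4, 24]
`c = a` → c = [84, 7, 4, 24, 6] (same object as a)
`a[2] = 33` → a = [84, 7, 33, 24, 6] (same object as c); c = [84, 7, 33, 24, 6] (same object as a)
`b.append(932)` → b = [7, 4, 24, 932]
`print(a)` → prints [84, 7, 33, 24, 6]
`print(b)` → prints [7, 4, 24, 932]
`print(c)` → prints [84, 7, 33, 24, 6]

Answer:
[84, 7, 33, 24, 6]
[7, 4, 24, 932]
[84, 7, 33, 24, 6]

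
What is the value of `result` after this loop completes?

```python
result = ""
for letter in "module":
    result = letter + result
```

Reverse 'module'
`result` takes the values: "" → "m" → "om" → "dom" → "udom" → "ludom" → "eludom"

Answer: "eludom"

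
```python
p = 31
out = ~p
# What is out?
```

Trace:
`p = 31` → p = 31
`out = ~p` → out = -32
So out = -32

Answer: -32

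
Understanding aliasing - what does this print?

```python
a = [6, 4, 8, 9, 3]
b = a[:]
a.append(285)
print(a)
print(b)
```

Key concept: slice [:] creates copy.
Step by step:
`a = [6, 4, 8, 9, 3]` → a = [6, 4, 8, 9, 3]
`b = a[:]` → b = [6, 4, 8, 9, 3]
`a.append(285)` → a = [6, 4, 8, 9, 3, 285]
`print(a)` → prints [6, 4, 8, 9, 3, 285]
`print(b)` → prints [6, 4, 8, 9, 3]

Answer:
[6, 4, 8, 9, 3, 285]
[6, 4, 8, 9, 3]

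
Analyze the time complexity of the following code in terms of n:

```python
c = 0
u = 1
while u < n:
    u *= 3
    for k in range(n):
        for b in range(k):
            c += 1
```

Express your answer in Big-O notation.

Each loop level contributes: log n × n × n. Multiplying the contributions gives O(n^2 log n).

Answer: O(n^2 log n)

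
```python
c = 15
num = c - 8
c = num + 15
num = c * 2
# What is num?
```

Trace:
`c = 15` → c = 15
`num = c - 8` → num = 7
`c = num + 15` → c = 22
`num = c * 2` → num = 44
So num = 44

Answer: 44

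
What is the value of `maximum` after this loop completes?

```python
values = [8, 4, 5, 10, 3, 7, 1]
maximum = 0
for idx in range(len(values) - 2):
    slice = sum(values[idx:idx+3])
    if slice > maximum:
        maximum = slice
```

Max sum of 3-element window in [8, 4, 5, 10, 3, 7, 1]
`maximum` takes the values: 0 → 17 → 19 → 20

Answer: 20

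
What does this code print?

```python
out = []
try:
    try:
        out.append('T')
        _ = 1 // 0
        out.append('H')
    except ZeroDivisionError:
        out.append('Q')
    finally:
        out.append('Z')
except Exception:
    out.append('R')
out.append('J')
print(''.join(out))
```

Execution trace: 'T' (inner try body) → 'Q' (inner except ZeroDivisionError) → 'Z' (inner finally) → 'J' (after the try/except). Output: TQZJ

Answer: TQZJ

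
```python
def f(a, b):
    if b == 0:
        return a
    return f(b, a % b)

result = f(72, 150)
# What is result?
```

f(72, 150) -> f(150, 72) -> f(72, 6) -> f(6, 0) -> 6

Answer: 6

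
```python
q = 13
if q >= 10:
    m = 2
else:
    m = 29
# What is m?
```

Trace:
`q = 13` → q = 13
`if q >= 10: ...` → q >= 10 is True → m = 2
So m = 2

Answer: 2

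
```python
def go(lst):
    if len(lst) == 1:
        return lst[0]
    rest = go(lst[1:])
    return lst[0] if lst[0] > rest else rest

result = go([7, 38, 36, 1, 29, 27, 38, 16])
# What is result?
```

Recursive max over [7, 38, 36, 1, 29, 27, 38, 16] = 38

Answer: 38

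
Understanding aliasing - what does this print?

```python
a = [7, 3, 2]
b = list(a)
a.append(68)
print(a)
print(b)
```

Key concept: list() constructor creates copy.
Step by step:
`a = [7, 3, 2]` → a = [7, 3, 2]
`b = list(a)` → b = [7, 3, 2]
`a.append(68)` → a = [7, 3, 2, 68]
`print(a)` → prints [7, 3, 2, 68]
`print(b)` → prints [7, 3, 2]

Answer:
[7, 3, 2, 68]
[7, 3, 2]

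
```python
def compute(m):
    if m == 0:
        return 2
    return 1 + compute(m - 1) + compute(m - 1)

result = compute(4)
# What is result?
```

compute(m) = 1 + 2·compute(m-1), compute(0)=2. Closed form: (2+1)·2^4 - 1 = 47.

Answer: 47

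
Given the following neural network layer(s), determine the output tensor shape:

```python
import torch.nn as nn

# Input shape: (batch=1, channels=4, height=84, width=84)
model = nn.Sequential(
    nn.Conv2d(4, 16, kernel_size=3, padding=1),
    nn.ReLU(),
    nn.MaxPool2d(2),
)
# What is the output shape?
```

Input: (1, 4, 84, 84) -> after Conv2d: (1, 16, 84, 84) -> after ReLU: (1, 16, 84, 84) -> Output: (1, 16, 42, 42)

Answer: (1, 16, 42, 42)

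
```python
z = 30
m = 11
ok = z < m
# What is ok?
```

Trace:
`z = 30` → z = 30
`m = 11` → m = 11
`ok = z < m` → ok = False
So ok = False

Answer: False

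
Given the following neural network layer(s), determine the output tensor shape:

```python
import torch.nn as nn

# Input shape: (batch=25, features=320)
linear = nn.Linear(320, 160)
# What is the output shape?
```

Input: (25, 320) -> Output: (25, 160)

Answer: (25, 160)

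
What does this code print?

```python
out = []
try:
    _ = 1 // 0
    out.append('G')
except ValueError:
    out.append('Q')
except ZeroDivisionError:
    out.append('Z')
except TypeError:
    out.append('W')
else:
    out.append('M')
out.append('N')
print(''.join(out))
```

Execution trace: 'Z' (except ZeroDivisionError) → 'N' (after the try/except). Output: ZN

Answer: ZN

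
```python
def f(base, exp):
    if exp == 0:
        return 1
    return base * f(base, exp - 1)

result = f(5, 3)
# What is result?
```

f(5, 3) = 5 * 5 * 5 = 125

Answer: 125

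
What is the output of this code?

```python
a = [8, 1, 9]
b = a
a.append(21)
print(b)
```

Key concept: basic list aliasing.
Step by step:
`a = [8, 1, 9]` → a = [8, 1, 9]
`b = a` → b = [8, 1, 9] (same object as a)
`a.append(21)` → a = [8, 1, 9, 21] (same object as b); b = [8, 1, 9, 21] (same object as a)
`print(b)` → prints [8, 1, 9, 21]

Answer: [8, 1, 9, 21]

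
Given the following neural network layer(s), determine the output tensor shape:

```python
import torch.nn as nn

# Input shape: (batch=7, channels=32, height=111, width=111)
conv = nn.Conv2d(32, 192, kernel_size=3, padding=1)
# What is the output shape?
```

Input: (7, 32, 111, 111) -> Output: (7, 192, 111, 111)

Answer: (7, 192, 111, 111)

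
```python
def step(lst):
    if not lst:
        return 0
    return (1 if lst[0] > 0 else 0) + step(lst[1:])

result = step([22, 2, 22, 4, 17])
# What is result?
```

Count of positive elements in [22, 2, 22, 4, 17] = 5

Answer: 5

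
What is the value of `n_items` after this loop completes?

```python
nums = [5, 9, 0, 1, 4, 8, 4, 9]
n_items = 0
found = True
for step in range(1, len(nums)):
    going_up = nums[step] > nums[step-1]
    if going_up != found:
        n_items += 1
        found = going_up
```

Count direction changes in [5, 9, 0, 1, 4, 8, 4, 9]
`n_items` takes the values: 0 → 1 → 2 → 3 → 4

Answer: 4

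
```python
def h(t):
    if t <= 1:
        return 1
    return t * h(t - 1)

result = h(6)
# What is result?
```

h(6) = 6 * 5 * 4 * 3 * 2 * 1 = 720

Answer: 720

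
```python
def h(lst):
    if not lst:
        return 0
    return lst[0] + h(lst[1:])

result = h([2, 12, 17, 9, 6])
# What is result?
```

2 + 12 + 17 + 9 + 6 + 0 = 46

Answer: 46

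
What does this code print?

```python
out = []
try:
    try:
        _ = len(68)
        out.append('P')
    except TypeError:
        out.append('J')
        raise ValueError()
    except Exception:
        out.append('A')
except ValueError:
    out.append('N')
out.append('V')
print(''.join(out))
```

Execution trace: 'J' (inner except TypeError) → 'N' (outer except ValueError) → 'V' (after the try/except). Output: JNV

Answer: JNV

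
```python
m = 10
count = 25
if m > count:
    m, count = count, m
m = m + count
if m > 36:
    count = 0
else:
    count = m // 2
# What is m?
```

Trace:
`m = 10` → m = 10
`count = 25` → count = 25
`if m > count: ...` → m > count is False → no variable changes
`m = m + count` → m = 35
`if m > 36: ...` → m > 36 is False, take else branch → count = 17
So m = 35

Answer: 35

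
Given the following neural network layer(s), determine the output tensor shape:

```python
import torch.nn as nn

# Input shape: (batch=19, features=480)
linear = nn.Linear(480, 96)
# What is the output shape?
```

Input: (19, 480) -> Output: (19, 96)

Answer: (19, 96)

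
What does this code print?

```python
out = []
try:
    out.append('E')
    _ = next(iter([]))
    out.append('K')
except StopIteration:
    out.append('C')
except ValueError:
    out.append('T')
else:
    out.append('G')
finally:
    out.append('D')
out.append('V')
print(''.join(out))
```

Execution trace: 'E' (try body) → 'C' (except StopIteration) → 'D' (finally) → 'V' (after the try/except). Output: ECDV

Answer: ECDV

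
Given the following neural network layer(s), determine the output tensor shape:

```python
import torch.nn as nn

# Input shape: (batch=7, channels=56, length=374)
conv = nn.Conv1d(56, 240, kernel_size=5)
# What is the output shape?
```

Input: (7, 56, 374) -> Output: (7, 240, 370)

Answer: (7, 240, 370)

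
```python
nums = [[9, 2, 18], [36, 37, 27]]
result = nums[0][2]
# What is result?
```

Trace:
`nums = [[9, 2, 18], [36, 37, 27]]` → nums = [[9, 2, 18], [36, 37, 27]]
`result = nums[0][2]` → result = 18
So result = 18

Answer: 18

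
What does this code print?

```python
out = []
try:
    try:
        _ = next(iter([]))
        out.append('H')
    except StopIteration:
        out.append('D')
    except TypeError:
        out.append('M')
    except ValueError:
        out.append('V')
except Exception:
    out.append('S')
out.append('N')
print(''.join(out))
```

Execution trace: 'D' (inner except StopIteration) → 'N' (after the try/except). Output: DN

Answer: DN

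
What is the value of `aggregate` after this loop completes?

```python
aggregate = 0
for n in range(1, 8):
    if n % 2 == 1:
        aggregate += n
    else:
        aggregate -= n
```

Add odd, subtract even
`aggregate` takes the values: 0 → 1 → -1 → 2 → -2 → 3 → -3 → 4

Answer: 4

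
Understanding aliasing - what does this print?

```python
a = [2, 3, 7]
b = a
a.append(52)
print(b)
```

Key concept: basic list aliasing.
Step by step:
`a = [2, 3, 7]` → a = [2, 3, 7]
`b = a` → b = [2, 3, 7] (same object as a)
`a.append(52)` → a = [2, 3, 7, 52] (same object as b); b = [2, 3, 7, 52] (same object as a)
`print(b)` → prints [2, 3, 7, 52]

Answer: [2, 3, 7, 52]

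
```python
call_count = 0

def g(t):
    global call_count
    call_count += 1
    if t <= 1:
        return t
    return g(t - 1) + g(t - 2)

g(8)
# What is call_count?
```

Calls(t) = 1 + Calls(t-1) + Calls(t-2); Calls(0)=Calls(1)=1. For t=8 this gives 67.

Answer: 67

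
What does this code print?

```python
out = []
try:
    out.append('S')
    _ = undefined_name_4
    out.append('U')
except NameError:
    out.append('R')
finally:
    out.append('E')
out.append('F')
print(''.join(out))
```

Execution trace: 'S' (try body) → 'R' (except NameError) → 'E' (finally) → 'F' (after the try/except). Output: SREF

Answer: SREF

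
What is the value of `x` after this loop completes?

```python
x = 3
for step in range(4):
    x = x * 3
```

Multiply by 3, 4 times: 3 * 3^4 = 243
`x` takes the values: 3 → 9 → 27 → 81 → 243

Answer: 243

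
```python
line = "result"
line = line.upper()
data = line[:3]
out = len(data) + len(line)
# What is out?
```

Trace:
`line = "result"` → line = 'result'
`line = line.upper()` → line = 'RESULT'
`data = line[:3]` → data = 'RES'
`out = len(data) + len(line)` → out = 9
So out = 9

Answer: 9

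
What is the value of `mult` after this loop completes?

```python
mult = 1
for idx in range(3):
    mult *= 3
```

3^3 = 27
`mult` takes the values: 1 → 3 → 9 → 27

Answer: 27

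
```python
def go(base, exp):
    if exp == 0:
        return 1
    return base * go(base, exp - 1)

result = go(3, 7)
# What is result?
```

go(3, 7) = 3 * 3 * 3 * 3 * 3 * 3 * 3 = 2187

Answer: 2187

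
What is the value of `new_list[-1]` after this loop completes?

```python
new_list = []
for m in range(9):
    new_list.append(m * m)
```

Last element of squares 0 to 8
`new_list` takes the values: [] → [0] → [0, 1] → [0, 1, 4] → [0, 1, 4, 9] → [0, 1, 4, 9, 16] → [0, 1, 4, 9, 16, 25] → [0, 1, 4, 9, 16, 25, 36] → [0, 1, 4, 9, 16, 25, 36, 49] → [0, 1, 4, 9, 16, 25, 36, 49, 64]
So `new_list[-1]` = 64

Answer: 64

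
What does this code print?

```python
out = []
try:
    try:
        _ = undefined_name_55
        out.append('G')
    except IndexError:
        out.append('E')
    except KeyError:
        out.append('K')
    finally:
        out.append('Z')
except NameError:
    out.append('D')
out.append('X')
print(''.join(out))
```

Execution trace: 'Z' (inner finally) → 'D' (outer except NameError) → 'X' (after the try/except). Output: ZDX

Answer: ZDX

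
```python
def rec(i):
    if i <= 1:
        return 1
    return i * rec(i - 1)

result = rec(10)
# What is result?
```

rec(10) = 10 * 9 * 8 * 7 * 6 * 5 * 4 * 3 * 2 * 1 = 3628800

Answer: 3628800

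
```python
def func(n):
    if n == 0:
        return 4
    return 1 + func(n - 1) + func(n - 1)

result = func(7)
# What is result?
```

func(n) = 1 + 2·func(n-1), func(0)=4. Closed form: (4+1)·2^7 - 1 = 639.

Answer: 639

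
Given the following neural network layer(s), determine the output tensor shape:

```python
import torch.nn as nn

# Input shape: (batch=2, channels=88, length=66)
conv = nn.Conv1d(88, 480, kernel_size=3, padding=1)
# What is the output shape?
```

Input: (2, 88, 66) -> Output: (2, 480, 66)

Answer: (2, 480, 66)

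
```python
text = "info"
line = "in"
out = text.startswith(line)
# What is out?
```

Trace:
`text = "info"` → text = 'info'
`line = "in"` → line = 'in'
`out = text.startswith(line)` → out = True
So out = True

Answer: True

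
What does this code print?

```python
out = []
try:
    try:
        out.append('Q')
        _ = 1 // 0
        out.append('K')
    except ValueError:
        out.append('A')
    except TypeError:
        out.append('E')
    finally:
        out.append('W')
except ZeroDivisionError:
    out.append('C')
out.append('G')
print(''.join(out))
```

Execution trace: 'Q' (try body) → 'W' (finally) → 'C' (outer except ZeroDivisionError) → 'G' (after the try/except). Output: QWCG

Answer: QWCG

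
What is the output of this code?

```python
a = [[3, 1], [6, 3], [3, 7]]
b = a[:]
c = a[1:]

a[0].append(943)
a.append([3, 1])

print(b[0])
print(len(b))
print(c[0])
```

Key concept: slice with nested mutation.
Step by step:
`a = [[3, 1], [6, 3], [3, 7]]` → a = [[3, 1], [6, 3], [3, 7]]
`b = a[:]` → b = [[3, 1], [6, 3], [3, 7]]
`c = a[1:]` → c = [[6, 3], [3, 7]]
`a[0].append(943)` → a = [[3, 1, 943], [6, 3], [3, 7]]; b = [[3, 1, 943], [6, 3], [3, 7]]
`a.append([3, 1])` → a = [[3, 1, 943], [6, 3], [3, 7], [3, 1]]
`print(b[0])` → prints [3, 1, 943]
`print(len(b))` → prints 3
`print(c[0])` → prints [6, 3]

Answer:
[3, 1, 943]
3
[6, 3]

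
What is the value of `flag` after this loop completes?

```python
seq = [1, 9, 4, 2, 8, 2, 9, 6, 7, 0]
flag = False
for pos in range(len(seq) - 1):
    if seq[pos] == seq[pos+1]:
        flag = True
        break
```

Check consecutive duplicates in [1, 9, 4, 2, 8, 2, 9, 6, 7, 0]
`flag` takes the values: False

Answer: False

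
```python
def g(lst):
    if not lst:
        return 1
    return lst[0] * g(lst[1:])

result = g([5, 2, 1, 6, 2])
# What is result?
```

Product over [5, 2, 1, 6, 2] = 5 * 2 * 1 * 6 * 2 = 120

Answer: 120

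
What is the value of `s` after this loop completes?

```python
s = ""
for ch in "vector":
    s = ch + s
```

Reverse 'vector'
`s` takes the values: "" → "v" → "ev" → "cev" → "tcev" → "otcev" → "rotcev"

Answer: "rotcev"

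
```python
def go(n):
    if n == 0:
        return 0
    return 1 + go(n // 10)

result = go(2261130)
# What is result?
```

Count of digits of 2261130: 7

Answer: 7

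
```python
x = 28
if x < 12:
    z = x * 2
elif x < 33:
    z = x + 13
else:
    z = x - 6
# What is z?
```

Trace:
`x = 28` → x = 28
`if x < 12: ...` → x < 12 is False, x < 33 is True → z = 41
So z = 41

Answer: 41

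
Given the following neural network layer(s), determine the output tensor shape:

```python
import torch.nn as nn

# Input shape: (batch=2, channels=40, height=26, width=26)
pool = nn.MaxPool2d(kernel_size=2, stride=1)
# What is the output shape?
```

Input: (2, 40, 26, 26) -> Output: (2, 40, 25, 25)

Answer: (2, 40, 25, 25)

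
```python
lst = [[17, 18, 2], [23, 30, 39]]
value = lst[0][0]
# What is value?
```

Trace:
`lst = [[17, 18, 2], [23, 30, 39]]` → lst = [[17, 18, 2], [23, 30, 39]]
`value = lst[0][0]` → value = 17
So value = 17

Answer: 17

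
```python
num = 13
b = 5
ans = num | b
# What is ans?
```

Trace:
`num = 13` → num = 13
`b = 5` → b = 5
`ans = num | b` → ans = 13
So ans = 13

Answer: 13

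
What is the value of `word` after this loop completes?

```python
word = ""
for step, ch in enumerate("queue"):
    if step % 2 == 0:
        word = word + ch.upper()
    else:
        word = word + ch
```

Uppercase even positions in 'queue'
`word` takes the values: "" → "Q" → "Qu" → "QuE" → "QuEu" → "QuEuE"

Answer: "QuEuE"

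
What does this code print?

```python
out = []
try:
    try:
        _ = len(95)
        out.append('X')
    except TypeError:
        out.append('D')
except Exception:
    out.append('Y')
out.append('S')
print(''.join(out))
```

Execution trace: 'D' (inner except TypeError) → 'S' (after the try/except). Output: DS

Answer: DS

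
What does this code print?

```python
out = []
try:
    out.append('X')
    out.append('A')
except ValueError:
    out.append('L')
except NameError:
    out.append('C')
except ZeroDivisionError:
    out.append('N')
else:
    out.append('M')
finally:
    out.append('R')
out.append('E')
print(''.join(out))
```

Execution trace: 'X' (try body) → 'A' (try body, no exception) → 'M' (else) → 'R' (finally) → 'E' (after the try/except). Output: XAMRE

Answer: XAMRE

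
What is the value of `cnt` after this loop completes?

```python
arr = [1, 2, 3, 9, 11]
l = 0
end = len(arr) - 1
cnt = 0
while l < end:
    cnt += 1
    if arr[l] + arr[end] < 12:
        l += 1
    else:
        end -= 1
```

Steps to find pair summing to 12
`cnt` takes the values: 0 → 1 → 2 → 3 → 4

Answer: 4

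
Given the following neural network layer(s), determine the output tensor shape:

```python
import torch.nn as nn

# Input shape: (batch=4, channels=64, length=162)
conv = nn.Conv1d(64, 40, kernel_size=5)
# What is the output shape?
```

Input: (4, 64, 162) -> Output: (4, 40, 158)

Answer: (4, 40, 158)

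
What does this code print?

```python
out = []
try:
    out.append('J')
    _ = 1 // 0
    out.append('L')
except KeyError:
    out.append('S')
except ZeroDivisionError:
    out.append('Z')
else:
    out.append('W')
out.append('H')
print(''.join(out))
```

Execution trace: 'J' (try body) → 'Z' (except ZeroDivisionError) → 'H' (after the try/except). Output: JZH

Answer: JZH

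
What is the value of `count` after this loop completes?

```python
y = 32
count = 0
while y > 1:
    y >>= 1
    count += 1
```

Count right shifts until 1
`count` takes the values: 0 → 1 → 2 → 3 → 4 → 5

Answer: 5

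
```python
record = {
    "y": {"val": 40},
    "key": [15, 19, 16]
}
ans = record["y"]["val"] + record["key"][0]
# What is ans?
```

Trace:
`record = { ...` → record = {'y': {'val': 40}, 'key': [15, 19, 16]}
`ans = record["y"]["val"] + record["key"][0]` → ans = 55
So ans = 55

Answer: 55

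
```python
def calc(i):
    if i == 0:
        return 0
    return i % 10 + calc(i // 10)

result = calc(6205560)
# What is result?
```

Sum of digits of 6205560: 0 + 6 + 5 + 5 + 0 + 2 + 6 = 24

Answer: 24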